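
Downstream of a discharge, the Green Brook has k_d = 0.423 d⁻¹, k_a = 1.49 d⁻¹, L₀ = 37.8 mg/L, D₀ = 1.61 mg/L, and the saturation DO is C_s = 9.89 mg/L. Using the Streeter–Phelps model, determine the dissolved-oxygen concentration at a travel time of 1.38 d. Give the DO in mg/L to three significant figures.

DO ≈ 3.24 mg/L

k_d L₀/(k_a−k_d) = 0.423×37.8/(1.49−0.423) = 15.99/1.067 = 14.99 mg/L.
e^(−k_d t) = e^(−0.423×1.380) = 0.5578; e^(−k_a t) = e^(−1.49×1.380) = 0.1279.
D = 14.99 × (0.5578 − 0.1279) + 1.61 × 0.1279 = 6.442 + 0.2060 = 6.648 mg/L.
DO = C_s − D = 9.89 − 6.648 = 3.242 mg/L.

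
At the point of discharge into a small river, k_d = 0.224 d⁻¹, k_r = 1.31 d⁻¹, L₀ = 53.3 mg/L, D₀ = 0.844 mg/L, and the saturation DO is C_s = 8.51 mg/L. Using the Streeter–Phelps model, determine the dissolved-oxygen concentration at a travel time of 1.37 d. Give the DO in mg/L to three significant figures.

DO ≈ 2.11 mg/L

k_d L₀/(k_r−k_d) = 0.224×53.3/(1.31−0.224) = 11.94/1.086 = 10.99 mg/L.
e^(−k_d t) = e^(−0.224×1.370) = 0.7357; e^(−k_r t) = e^(−1.31×1.370) = 0.1662.
D = 10.99 × (0.7357 − 0.1662) + 0.844 × 0.1662 = 6.262 + 0.1403 = 6.402 mg/L.
DO = C_s − D = 8.51 − 6.402 = 2.108 mg/L.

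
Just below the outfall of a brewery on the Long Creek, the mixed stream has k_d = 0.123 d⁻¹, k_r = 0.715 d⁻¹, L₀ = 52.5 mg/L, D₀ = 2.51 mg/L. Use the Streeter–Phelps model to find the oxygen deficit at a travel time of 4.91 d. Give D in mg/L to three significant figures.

k_d L₀/(k_r−k_d) = 0.123×52.5/(0.715−0.123) = 6.457/0.5920 = 10.91 mg/L.
e^(−k_d t) = e^(−0.123×4.910) = 0.5467; e^(−k_r t) = e^(−0.715×4.910) = 0.02988.
D = 10.91 × (0.5467 − 0.02988) + 2.51 × 0.02988 = 5.637 + 0.07499 = 5.712 mg/L.

D ≈ 5.71 mg/L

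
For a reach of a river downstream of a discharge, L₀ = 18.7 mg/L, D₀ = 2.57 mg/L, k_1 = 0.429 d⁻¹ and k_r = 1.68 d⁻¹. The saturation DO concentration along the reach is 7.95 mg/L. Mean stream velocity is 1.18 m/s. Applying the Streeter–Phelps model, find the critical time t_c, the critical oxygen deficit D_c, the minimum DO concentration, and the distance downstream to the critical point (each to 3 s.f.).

t_c = [1/(k_r−k_1)] ln[(k_r/k_1)(1 − D₀(k_r−k_1)/(k_1 L₀))]
= [1/(1.68−0.429)] ln[(1.68/0.429)(1 − 2.57×1.251/(0.429×18.7))]
= (1/1.251) ln[3.916 × 0.5992] = 0.7994 × ln(2.347) = 0.7994 × 0.8530 = 0.6818 d.
D_c = (k_1/k_r) L₀ e^(−k_1 t_c) = (0.429/1.68) × 18.7 × e^(−0.429×0.6818) = 0.2554 × 18.7 × 0.7464 = 3.564 mg/L.
Minimum DO = C_s − D_c = 7.95 − 3.564 = 4.386 mg/L.
x_c = v t_c = 1.18 m/s × 0.6818 d × 86400 s/d = 69520 m ≈ 69.5 km.

t_c ≈ 0.682 d; D_c ≈ 3.56 mg/L; min DO ≈ 4.39 mg/L; x_c ≈ 69.5 km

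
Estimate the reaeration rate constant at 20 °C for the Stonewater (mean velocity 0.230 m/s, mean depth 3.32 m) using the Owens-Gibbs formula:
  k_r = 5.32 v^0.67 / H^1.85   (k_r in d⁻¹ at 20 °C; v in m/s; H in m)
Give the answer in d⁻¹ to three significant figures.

k_r ≈ 0.216 d⁻¹

k_r = 5.32 × 0.230^0.67 / 3.32^1.85 = 5.32 × 0.3736 / 9.207 = 0.2159 d⁻¹.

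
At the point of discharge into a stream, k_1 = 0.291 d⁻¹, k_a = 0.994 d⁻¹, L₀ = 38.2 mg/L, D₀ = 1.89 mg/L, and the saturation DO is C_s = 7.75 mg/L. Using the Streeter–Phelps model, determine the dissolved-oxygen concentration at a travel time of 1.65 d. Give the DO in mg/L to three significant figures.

k_1 L₀/(k_a−k_1) = 0.291×38.2/(0.994−0.291) = 11.12/0.7030 = 15.81 mg/L.
e^(−k_1 t) = e^(−0.291×1.650) = 0.6187; e^(−k_a t) = e^(−0.994×1.650) = 0.1940.
D = 15.81 × (0.6187 − 0.1940) + 1.89 × 0.1940 = 6.716 + 0.3666 = 7.083 mg/L.
DO = C_s − D = 7.75 − 7.083 = 0.6674 mg/L.

DO ≈ 0.667 mg/L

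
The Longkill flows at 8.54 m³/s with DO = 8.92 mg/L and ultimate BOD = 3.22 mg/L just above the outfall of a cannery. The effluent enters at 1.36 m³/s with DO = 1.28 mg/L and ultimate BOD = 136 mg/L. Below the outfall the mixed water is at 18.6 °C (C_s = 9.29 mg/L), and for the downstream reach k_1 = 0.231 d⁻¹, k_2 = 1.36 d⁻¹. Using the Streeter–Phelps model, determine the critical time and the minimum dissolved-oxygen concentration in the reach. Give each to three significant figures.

Mixed DO = (8.54×8.92 + 1.36×1.28)/(8.54+1.36) = 77.92/9.900 = 7.870 mg/L.
Mixed L₀ = (8.54×3.22 + 1.36×136)/(9.900) = 212.5/9.900 = 21.46 mg/L.
Initial deficit D₀ = C_s − DO₀ = 9.29 − 7.870 = 1.420 mg/L.
t_c = (1/1.129) ln[(1.36/0.231)(1 − 1.420×1.129/(0.231×21.46))] = 0.8857 × ln(3.984) = 1.224 d.
D_c = (0.231/1.36) × 21.46 × e^(−0.231×1.224) = 0.1699 × 21.46 × 0.7536 = 2.747 mg/L.
Minimum DO = 9.29 − 2.747 = 6.543 mg/L.

t_c ≈ 1.22 d; minimum DO ≈ 6.54 mg/L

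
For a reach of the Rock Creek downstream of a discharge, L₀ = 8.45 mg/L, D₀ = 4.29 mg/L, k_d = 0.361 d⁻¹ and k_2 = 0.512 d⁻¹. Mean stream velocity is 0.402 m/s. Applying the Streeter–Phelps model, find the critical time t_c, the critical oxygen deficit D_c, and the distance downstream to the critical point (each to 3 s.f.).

t_c = [1/(k_2−k_d)] ln[(k_2/k_d)(1 − D₀(k_2−k_d)/(k_d L₀))]
= [1/(0.512−0.361)] ln[(0.512/0.361)(1 − 4.29×0.1510/(0.361×8.45))]
= (1/0.1510) ln[1.418 × 0.7876] = 6.623 × ln(1.117) = 6.623 × 0.1107 = 0.7333 d.
D_c = (k_d/k_2) L₀ e^(−k_d t_c) = (0.361/0.512) × 8.45 × e^(−0.361×0.7333) = 0.7051 × 8.45 × 0.7674 = 4.572 mg/L.
x_c = v t_c = 0.402 m/s × 0.7333 d × 86400 s/d = 25470 m ≈ 25.5 km.

t_c ≈ 0.733 d; D_c ≈ 4.57 mg/L; x_c ≈ 25.5 km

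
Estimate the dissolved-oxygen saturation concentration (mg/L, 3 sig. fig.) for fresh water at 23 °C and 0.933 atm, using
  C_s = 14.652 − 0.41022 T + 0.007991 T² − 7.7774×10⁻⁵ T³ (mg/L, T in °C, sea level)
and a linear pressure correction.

C_s ≈ 7.93 mg/L

At sea level: C_s = 14.652 − 0.41022×23 + 0.007991×23² − 7.7774×10⁻⁵×23³ = 8.498 mg/L.
Pressure correction: C_s' = 8.498 × 0.933 = 7.929 mg/L.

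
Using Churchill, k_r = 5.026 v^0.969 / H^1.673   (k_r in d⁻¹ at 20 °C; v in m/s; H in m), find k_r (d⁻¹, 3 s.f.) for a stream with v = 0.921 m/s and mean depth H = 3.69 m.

k_r = 5.026 × 0.921^0.969 / 3.69^1.673 = 5.026 × 0.9234 / 8.885 = 0.5223 d⁻¹.

k_r ≈ 0.522 d⁻¹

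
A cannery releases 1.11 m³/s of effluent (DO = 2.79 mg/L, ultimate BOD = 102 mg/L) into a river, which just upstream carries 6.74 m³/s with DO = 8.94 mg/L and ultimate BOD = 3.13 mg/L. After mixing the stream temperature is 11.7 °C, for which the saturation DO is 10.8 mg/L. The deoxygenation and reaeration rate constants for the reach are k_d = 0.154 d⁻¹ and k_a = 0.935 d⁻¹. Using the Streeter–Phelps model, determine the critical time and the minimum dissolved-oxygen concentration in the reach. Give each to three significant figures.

t_c ≈ 0.189 d; minimum DO ≈ 8.06 mg/L

Mixed DO = (6.74×8.94 + 1.11×2.79)/(6.74+1.11) = 63.35/7.850 = 8.070 mg/L.
Mixed L₀ = (6.74×3.13 + 1.11×102)/(7.850) = 134.3/7.850 = 17.11 mg/L.
Initial deficit D₀ = C_s − DO₀ = 10.8 − 8.070 = 2.730 mg/L.
t_c = (1/0.7810) ln[(0.935/0.154)(1 − 2.730×0.7810/(0.154×17.11))] = 1.280 × ln(1.159) = 0.1893 d.
D_c = (0.154/0.935) × 17.11 × e^(−0.154×0.1893) = 0.1647 × 17.11 × 0.9713 = 2.737 mg/L.
Minimum DO = 10.8 − 2.737 = 8.063 mg/L.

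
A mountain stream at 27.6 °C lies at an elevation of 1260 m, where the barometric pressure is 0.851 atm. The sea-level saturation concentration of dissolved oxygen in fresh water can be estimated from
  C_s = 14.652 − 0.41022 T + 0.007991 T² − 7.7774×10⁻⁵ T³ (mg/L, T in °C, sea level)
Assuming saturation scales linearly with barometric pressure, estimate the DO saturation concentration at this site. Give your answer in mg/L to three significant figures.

C_s ≈ 6.62 mg/L

At sea level: C_s = 14.652 − 0.41022×27.6 + 0.007991×27.6² − 7.7774×10⁻⁵×27.6³ = 7.782 mg/L.
Pressure correction: C_s' = 7.782 × 0.851 = 6.622 mg/L.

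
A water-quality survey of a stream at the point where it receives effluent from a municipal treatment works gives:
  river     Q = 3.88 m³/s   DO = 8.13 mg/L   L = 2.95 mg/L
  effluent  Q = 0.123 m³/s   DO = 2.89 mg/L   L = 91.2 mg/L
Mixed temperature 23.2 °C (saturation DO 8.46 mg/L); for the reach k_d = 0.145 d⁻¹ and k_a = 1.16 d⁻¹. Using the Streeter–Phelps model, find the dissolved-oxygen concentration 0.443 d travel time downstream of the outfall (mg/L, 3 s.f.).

DO ≈ 7.89 mg/L

Mixed DO = (3.88×8.13 + 0.123×2.89)/(3.88+0.123) = 31.90/4.003 = 7.969 mg/L.
Mixed L₀ = (3.88×2.95 + 0.123×91.2)/(4.003) = 22.66/4.003 = 5.662 mg/L.
Initial deficit D₀ = C_s − DO₀ = 8.46 − 7.969 = 0.4910 mg/L.
D(0.443) = [0.145×5.662/(1.16−0.145)](e^(−0.145×0.443) − e^(−1.16×0.443)) + 0.4910 e^(−1.16×0.443)
= 0.8088 × (0.9378 − 0.5982) + 0.4910 × 0.5982 = 0.5684 mg/L.
DO = 8.46 − 0.5684 = 7.892 mg/L.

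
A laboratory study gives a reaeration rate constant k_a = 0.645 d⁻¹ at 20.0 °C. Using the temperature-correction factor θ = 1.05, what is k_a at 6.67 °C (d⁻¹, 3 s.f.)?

k_a(T₂) = k_a(T₁) · θ^(T₂−T₁) = 0.645 × 1.05^(6.67−20.0)
= 0.645 × 1.05^-13.3 = 0.645 × 0.5219 = 0.3366 d⁻¹.

k_a ≈ 0.337 d⁻¹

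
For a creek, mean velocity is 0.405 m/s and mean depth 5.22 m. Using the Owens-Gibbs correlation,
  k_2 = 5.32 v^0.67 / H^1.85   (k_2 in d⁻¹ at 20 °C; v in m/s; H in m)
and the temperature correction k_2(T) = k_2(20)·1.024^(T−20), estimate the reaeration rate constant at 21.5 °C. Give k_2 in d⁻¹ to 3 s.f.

k_2(20) = 5.32 × 0.405^0.67 / 5.22^1.85 = 5.32 × 0.5458 / 21.27 = 0.1365 d⁻¹.
k_2(21.5) = 0.1365 × 1.024^(21.5−20) = 0.1365 × 1.036 = 0.1415 d⁻¹.

k_2 ≈ 0.141 d⁻¹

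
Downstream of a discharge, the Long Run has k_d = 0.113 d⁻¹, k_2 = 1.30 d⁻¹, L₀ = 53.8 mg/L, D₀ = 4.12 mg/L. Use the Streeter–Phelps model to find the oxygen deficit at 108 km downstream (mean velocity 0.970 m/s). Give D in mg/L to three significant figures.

Travel time t = x/v = 108 km / (0.970 m/s) = 108000 m / 0.970 m/s = 111300 s = 1.289 d.
k_d L₀/(k_2−k_d) = 0.113×53.8/(1.30−0.113) = 6.079/1.187 = 5.122 mg/L.
e^(−k_d t) = e^(−0.113×1.289) = 0.8645; e^(−k_2 t) = e^(−1.30×1.289) = 0.1873.
D = 5.122 × (0.8645 − 0.1873) + 4.12 × 0.1873 = 3.469 + 0.7715 = 4.240 mg/L.

D ≈ 4.24 mg/L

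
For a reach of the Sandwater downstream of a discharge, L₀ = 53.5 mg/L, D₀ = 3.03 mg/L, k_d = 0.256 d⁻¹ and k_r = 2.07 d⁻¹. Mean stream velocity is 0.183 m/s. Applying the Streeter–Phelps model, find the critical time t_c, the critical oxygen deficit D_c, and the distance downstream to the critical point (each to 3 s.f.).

t_c ≈ 0.869 d; D_c ≈ 5.30 mg/L; x_c ≈ 13.7 km

With k_r/k_d = 8.086 and 1 − D₀(k_r−k_d)/(k_d L₀) = 0.5987,
t_c = ln(8.086 × 0.5987) / (2.07 − 0.256) = ln(4.841) / 1.814 = 1.577/1.814 = 0.8694 d.
L(t_c) = L₀ e^(−k_d t_c) = 53.5 × 0.8005 = 42.82 mg/L, and at the critical point k_r D_c = k_d L, so D_c = (0.256/2.07) × 42.82 = 5.296 mg/L.
x_c = v t_c = 0.183 m/s × 0.8694 d × 86400 s/d = 13750 m ≈ 13.7 km.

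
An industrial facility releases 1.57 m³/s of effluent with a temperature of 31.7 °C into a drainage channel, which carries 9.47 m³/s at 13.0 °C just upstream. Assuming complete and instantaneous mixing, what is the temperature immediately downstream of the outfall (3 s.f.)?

Flow-weighted mixing: C = (Q_r C_r + Q_w C_w)/(Q_r + Q_w)
= (9.47×13.0 + 1.57×31.7)/(9.47 + 1.57) = 172.9/11.04 = 15.66 °C.

15.7 °C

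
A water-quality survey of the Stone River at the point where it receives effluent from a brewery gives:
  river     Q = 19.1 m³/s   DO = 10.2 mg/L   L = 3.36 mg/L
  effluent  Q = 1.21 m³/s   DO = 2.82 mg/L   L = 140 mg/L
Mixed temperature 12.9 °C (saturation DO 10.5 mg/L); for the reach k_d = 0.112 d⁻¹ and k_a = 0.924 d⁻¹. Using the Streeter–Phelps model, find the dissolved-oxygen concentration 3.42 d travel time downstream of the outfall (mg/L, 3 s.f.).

Mixed DO = (19.1×10.2 + 1.21×2.82)/(19.1+1.21) = 198.2/20.31 = 9.760 mg/L.
Mixed L₀ = (19.1×3.36 + 1.21×140)/(20.31) = 233.6/20.31 = 11.50 mg/L.
Initial deficit D₀ = C_s − DO₀ = 10.5 − 9.760 = 0.7397 mg/L.
D(3.42) = [0.112×11.50/(0.924−0.112)](e^(−0.112×3.42) − e^(−0.924×3.42)) + 0.7397 e^(−0.924×3.42)
= 1.586 × (0.6818 − 0.04242) + 0.7397 × 0.04242 = 1.046 mg/L.
DO = 10.5 − 1.046 = 9.454 mg/L.

DO ≈ 9.45 mg/L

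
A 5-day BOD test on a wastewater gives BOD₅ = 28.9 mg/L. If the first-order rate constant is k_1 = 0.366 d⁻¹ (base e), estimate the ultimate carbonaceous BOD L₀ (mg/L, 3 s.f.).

BOD₅ = L₀(1 − e^(−5k_1)) ⇒ L₀ = BOD₅ / (1 − e^(−5×0.366))
= 28.9 / (1 − 0.1604) = 28.9 / 0.8396 = 34.42 mg/L.

L₀ ≈ 34.4 mg/L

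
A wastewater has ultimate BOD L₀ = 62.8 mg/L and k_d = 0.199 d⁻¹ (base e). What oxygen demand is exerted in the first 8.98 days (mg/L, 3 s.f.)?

y_t = L₀(1 − e^(−k_d t)) = 62.8 × (1 − e^(−0.199×8.98))
= 62.8 × (1 − 0.1675) = 62.8 × 0.8325 = 52.28 mg/L.

y ≈ 52.3 mg/L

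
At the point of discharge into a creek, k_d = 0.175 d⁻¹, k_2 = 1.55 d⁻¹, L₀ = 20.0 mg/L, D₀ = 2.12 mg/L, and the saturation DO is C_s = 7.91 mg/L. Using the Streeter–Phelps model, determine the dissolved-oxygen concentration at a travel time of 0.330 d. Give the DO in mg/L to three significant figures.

k_d L₀/(k_2−k_d) = 0.175×20.0/(1.55−0.175) = 3.500/1.375 = 2.545 mg/L.
e^(−k_d t) = e^(−0.175×0.3300) = 0.9439; e^(−k_2 t) = e^(−1.55×0.3300) = 0.5996.
D = 2.545 × (0.9439 − 0.5996) + 2.12 × 0.5996 = 0.8764 + 1.271 = 2.148 mg/L.
DO = C_s − D = 7.91 − 2.148 = 5.762 mg/L.

DO ≈ 5.76 mg/L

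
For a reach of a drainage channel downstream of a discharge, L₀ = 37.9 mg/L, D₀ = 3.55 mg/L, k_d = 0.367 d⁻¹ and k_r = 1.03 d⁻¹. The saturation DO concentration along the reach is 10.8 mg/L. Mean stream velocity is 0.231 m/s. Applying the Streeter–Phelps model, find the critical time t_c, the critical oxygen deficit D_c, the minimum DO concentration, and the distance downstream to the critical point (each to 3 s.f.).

With k_r/k_d = 2.807 and 1 − D₀(k_r−k_d)/(k_d L₀) = 0.8308,
t_c = ln(2.807 × 0.8308) / (1.03 − 0.367) = ln(2.332) / 0.6630 = 0.8466/0.6630 = 1.277 d.
L(t_c) = L₀ e^(−k_d t_c) = 37.9 × 0.6259 = 23.72 mg/L, and at the critical point k_r D_c = k_d L, so D_c = (0.367/1.03) × 23.72 = 8.452 mg/L.
Minimum DO = C_s − D_c = 10.8 − 8.452 = 2.348 mg/L.
x_c = v t_c = 0.231 m/s × 1.277 d × 86400 s/d = 25480 m ≈ 25.5 km.

t_c ≈ 1.28 d; D_c ≈ 8.45 mg/L; min DO ≈ 2.35 mg/L; x_c ≈ 25.5 km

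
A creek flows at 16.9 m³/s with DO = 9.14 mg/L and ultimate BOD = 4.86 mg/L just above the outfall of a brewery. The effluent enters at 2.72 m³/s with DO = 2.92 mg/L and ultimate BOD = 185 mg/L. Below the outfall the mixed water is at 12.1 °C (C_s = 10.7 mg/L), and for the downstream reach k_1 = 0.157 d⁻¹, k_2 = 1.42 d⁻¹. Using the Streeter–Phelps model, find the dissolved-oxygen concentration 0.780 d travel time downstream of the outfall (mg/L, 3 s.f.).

DO ≈ 7.84 mg/L

Mixed DO = (16.9×9.14 + 2.72×2.92)/(16.9+2.72) = 162.4/19.62 = 8.278 mg/L.
Mixed L₀ = (16.9×4.86 + 2.72×185)/(19.62) = 585.3/19.62 = 29.83 mg/L.
Initial deficit D₀ = C_s − DO₀ = 10.7 − 8.278 = 2.422 mg/L.
D(0.780) = [0.157×29.83/(1.42−0.157)](e^(−0.157×0.780) − e^(−1.42×0.780)) + 2.422 e^(−1.42×0.780)
= 3.709 × (0.8847 − 0.3304) + 2.422 × 0.3304 = 2.856 mg/L.
DO = 10.7 − 2.856 = 7.844 mg/L.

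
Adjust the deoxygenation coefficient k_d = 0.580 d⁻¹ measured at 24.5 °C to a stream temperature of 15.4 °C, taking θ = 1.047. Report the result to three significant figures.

k_d ≈ 0.382 d⁻¹

k_d(T₂) = k_d(T₁) · θ^(T₂−T₁) = 0.580 × 1.047^(15.4−24.5)
= 0.580 × 1.047^-9.10 = 0.580 × 0.6584 = 0.3819 d⁻¹.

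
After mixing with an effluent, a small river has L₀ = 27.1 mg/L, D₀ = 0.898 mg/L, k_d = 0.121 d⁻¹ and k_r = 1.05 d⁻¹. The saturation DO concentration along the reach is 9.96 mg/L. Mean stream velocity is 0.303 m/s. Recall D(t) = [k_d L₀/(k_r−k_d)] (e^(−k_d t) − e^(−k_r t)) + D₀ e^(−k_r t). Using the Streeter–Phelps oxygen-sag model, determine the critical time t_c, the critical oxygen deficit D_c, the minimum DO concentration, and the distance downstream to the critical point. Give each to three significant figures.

t_c ≈ 2.01 d; D_c ≈ 2.45 mg/L; min DO ≈ 7.51 mg/L; x_c ≈ 52.6 km

At the critical point dD/dt = 0, so k_d L₀ e^(−k_d t) = k_r D. Substituting D(t) from the Streeter–Phelps equation and solving for t gives
t_c = ln[(k_r/k_d)(1 − D₀(k_r−k_d)/(k_d L₀))] / (k_r−k_d).
Here k_r−k_d = 0.9290 d⁻¹ and 1 − D₀(k_r−k_d)/(k_d L₀) = 1 − 0.898×0.9290/(0.121×27.1) = 0.7456, so
t_c = ln(8.678 × 0.7456) / 0.9290 = 1.867 / 0.9290 = 2.010 d.
L(t_c) = L₀ e^(−k_d t_c) = 27.1 × 0.7841 = 21.25 mg/L, and at the critical point k_r D_c = k_d L, so D_c = (0.121/1.05) × 21.25 = 2.449 mg/L.
Minimum DO = C_s − D_c = 9.96 − 2.449 = 7.511 mg/L.
x_c = v t_c = 0.303 m/s × 2.010 d × 86400 s/d = 52620 m ≈ 52.6 km.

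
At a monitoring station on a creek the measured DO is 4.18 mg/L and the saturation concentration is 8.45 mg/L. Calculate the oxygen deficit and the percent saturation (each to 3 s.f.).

D ≈ 4.27 mg/L; 49.5 % saturation

D = C_s − C = 8.45 − 4.18 = 4.27 mg/L.
% saturation = 4.18/8.45 × 100 = 49.5 %.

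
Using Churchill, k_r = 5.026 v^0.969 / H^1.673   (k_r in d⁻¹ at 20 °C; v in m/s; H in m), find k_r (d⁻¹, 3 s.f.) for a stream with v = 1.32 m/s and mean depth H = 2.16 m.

k_r ≈ 1.81 d⁻¹

k_r = 5.026 × 1.32^0.969 / 2.16^1.673 = 5.026 × 1.309 / 3.627 = 1.813 d⁻¹.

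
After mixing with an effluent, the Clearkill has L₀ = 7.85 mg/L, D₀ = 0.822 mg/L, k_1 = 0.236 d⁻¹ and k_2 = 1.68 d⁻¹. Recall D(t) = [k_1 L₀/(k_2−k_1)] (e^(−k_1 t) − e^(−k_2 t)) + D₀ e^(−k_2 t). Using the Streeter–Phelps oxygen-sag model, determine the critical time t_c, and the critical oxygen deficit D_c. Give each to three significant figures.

At the critical point dD/dt = 0, so k_1 L₀ e^(−k_1 t) = k_2 D. Substituting D(t) from the Streeter–Phelps equation and solving for t gives
t_c = ln[(k_2/k_1)(1 − D₀(k_2−k_1)/(k_1 L₀))] / (k_2−k_1).
Here k_2−k_1 = 1.444 d⁻¹ and 1 − D₀(k_2−k_1)/(k_1 L₀) = 1 − 0.822×1.444/(0.236×7.85) = 0.3593, so
t_c = ln(7.119 × 0.3593) / 1.444 = 0.9391 / 1.444 = 0.6504 d.
D_c = (k_1/k_2) L₀ e^(−k_1 t_c) = (0.236/1.68) × 7.85 × e^(−0.236×0.6504) = 0.1405 × 7.85 × 0.8577 = 0.9458 mg/L.

t_c ≈ 0.650 d; D_c ≈ 0.946 mg/L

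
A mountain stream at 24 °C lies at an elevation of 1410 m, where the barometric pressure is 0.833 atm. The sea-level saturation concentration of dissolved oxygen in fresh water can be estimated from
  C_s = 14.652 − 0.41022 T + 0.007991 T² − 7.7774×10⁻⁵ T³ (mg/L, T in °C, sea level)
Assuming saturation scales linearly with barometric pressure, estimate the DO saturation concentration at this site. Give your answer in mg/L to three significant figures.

At sea level: C_s = 14.652 − 0.41022×24 + 0.007991×24² − 7.7774×10⁻⁵×24³ = 8.334 mg/L.
Pressure correction: C_s' = 8.334 × 0.833 = 6.943 mg/L.

C_s ≈ 6.94 mg/L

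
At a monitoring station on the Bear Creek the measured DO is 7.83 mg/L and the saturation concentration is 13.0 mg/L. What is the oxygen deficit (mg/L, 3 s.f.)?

D = C_s − C = 13.0 − 7.83 = 5.17 mg/L.

D ≈ 5.17 mg/L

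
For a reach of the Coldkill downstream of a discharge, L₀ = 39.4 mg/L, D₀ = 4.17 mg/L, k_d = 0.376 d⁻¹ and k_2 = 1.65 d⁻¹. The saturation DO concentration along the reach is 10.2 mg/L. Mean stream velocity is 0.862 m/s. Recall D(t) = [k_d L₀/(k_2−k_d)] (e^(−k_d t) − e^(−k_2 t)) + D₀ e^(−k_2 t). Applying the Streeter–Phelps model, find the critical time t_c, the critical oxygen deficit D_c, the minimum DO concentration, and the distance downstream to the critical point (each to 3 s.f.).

With k_2/k_d = 4.388 and 1 − D₀(k_2−k_d)/(k_d L₀) = 0.6414,
t_c = ln(4.388 × 0.6414) / (1.65 − 0.376) = ln(2.815) / 1.274 = 1.035/1.274 = 0.8123 d.
L(t_c) = L₀ e^(−k_d t_c) = 39.4 × 0.7368 = 29.03 mg/L, and at the critical point k_2 D_c = k_d L, so D_c = (0.376/1.65) × 29.03 = 6.615 mg/L.
Minimum DO = C_s − D_c = 10.2 − 6.615 = 3.585 mg/L.
x_c = v t_c = 0.862 m/s × 0.8123 d × 86400 s/d = 60490 m ≈ 60.5 km.

t_c ≈ 0.812 d; D_c ≈ 6.62 mg/L; min DO ≈ 3.58 mg/L; x_c ≈ 60.5 km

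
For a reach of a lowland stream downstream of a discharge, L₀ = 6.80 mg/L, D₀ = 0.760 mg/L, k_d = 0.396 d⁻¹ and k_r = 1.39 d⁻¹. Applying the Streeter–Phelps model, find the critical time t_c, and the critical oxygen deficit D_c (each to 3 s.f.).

At the critical point dD/dt = 0, so k_d L₀ e^(−k_d t) = k_r D. Substituting D(t) from the Streeter–Phelps equation and solving for t gives
t_c = ln[(k_r/k_d)(1 − D₀(k_r−k_d)/(k_d L₀))] / (k_r−k_d).
Here k_r−k_d = 0.9940 d⁻¹ and 1 − D₀(k_r−k_d)/(k_d L₀) = 1 − 0.760×0.9940/(0.396×6.80) = 0.7195, so
t_c = ln(3.510 × 0.7195) / 0.9940 = 0.9264 / 0.9940 = 0.9320 d.
D_c = (k_d/k_r) L₀ e^(−k_d t_c) = (0.396/1.39) × 6.80 × e^(−0.396×0.9320) = 0.2849 × 6.80 × 0.6914 = 1.339 mg/L.

t_c ≈ 0.932 d; D_c ≈ 1.34 mg/L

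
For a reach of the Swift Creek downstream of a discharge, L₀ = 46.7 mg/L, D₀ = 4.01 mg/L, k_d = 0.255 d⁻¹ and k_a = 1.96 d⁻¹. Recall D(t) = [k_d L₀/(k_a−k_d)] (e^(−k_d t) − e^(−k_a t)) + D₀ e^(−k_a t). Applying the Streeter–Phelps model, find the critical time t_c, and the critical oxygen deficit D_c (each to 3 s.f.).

t_c ≈ 0.695 d; D_c ≈ 5.09 mg/L

At the critical point dD/dt = 0, so k_d L₀ e^(−k_d t) = k_a D. Substituting D(t) from the Streeter–Phelps equation and solving for t gives
t_c = ln[(k_a/k_d)(1 − D₀(k_a−k_d)/(k_d L₀))] / (k_a−k_d).
Here k_a−k_d = 1.705 d⁻¹ and 1 − D₀(k_a−k_d)/(k_d L₀) = 1 − 4.01×1.705/(0.255×46.7) = 0.4259, so
t_c = ln(7.686 × 0.4259) / 1.705 = 1.186 / 1.705 = 0.6955 d.
L(t_c) = L₀ e^(−k_d t_c) = 46.7 × 0.8375 = 39.11 mg/L, and at the critical point k_a D_c = k_d L, so D_c = (0.255/1.96) × 39.11 = 5.088 mg/L.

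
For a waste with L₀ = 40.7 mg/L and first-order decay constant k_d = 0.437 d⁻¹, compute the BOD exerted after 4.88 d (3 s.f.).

y ≈ 35.9 mg/L

y_t = L₀(1 − e^(−k_d t)) = 40.7 × (1 − e^(−0.437×4.88))
= 40.7 × (1 − 0.1185) = 40.7 × 0.8815 = 35.88 mg/L.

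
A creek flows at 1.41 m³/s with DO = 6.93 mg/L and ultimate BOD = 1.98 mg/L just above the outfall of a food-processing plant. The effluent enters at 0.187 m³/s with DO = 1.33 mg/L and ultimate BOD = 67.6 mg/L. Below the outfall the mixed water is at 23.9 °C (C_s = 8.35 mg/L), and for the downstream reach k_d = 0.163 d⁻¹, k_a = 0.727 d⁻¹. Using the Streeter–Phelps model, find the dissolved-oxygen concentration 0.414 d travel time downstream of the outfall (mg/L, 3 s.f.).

Mixed DO = (1.41×6.93 + 0.187×1.33)/(1.41+0.187) = 10.02/1.597 = 6.274 mg/L.
Mixed L₀ = (1.41×1.98 + 0.187×67.6)/(1.597) = 15.43/1.597 = 9.664 mg/L.
Initial deficit D₀ = C_s − DO₀ = 8.35 − 6.274 = 2.076 mg/L.
D(0.414) = [0.163×9.664/(0.727−0.163)](e^(−0.163×0.414) − e^(−0.727×0.414)) + 2.076 e^(−0.727×0.414)
= 2.793 × (0.9347 − 0.7401) + 2.076 × 0.7401 = 2.080 mg/L.
DO = 8.35 − 2.080 = 6.270 mg/L.

DO ≈ 6.27 mg/L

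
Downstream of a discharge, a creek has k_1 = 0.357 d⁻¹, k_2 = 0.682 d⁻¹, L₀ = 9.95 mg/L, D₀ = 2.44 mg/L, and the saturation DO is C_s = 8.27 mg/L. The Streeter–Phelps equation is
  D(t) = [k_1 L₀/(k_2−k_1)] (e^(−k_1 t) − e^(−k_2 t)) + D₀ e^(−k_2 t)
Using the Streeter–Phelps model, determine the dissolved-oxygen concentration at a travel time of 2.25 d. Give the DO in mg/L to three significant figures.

DO ≈ 5.20 mg/L

k_1 L₀/(k_2−k_1) = 0.357×9.95/(0.682−0.357) = 3.552/0.3250 = 10.93 mg/L.
e^(−k_1 t) = e^(−0.357×2.250) = 0.4479; e^(−k_2 t) = e^(−0.682×2.250) = 0.2156.
D = 10.93 × (0.4479 − 0.2156) + 2.44 × 0.2156 = 2.539 + 0.5260 = 3.065 mg/L.
DO = C_s − D = 8.27 − 3.065 = 5.205 mg/L.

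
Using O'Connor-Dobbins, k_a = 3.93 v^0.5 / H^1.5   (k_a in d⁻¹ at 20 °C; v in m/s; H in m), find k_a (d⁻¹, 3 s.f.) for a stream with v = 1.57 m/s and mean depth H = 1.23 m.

k_a ≈ 3.61 d⁻¹

k_a = 3.93 × 1.57^0.5 / 1.23^1.5 = 3.93 × 1.253 / 1.364 = 3.610 d⁻¹.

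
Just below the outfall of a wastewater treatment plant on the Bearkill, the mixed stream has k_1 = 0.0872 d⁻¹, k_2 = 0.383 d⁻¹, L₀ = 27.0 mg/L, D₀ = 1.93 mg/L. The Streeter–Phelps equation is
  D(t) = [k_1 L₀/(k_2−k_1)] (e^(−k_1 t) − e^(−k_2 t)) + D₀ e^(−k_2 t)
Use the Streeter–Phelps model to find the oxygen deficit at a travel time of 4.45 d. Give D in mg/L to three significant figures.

D ≈ 4.30 mg/L

k_1 L₀/(k_2−k_1) = 0.0872×27.0/(0.383−0.0872) = 2.354/0.2958 = 7.959 mg/L.
e^(−k_1 t) = e^(−0.0872×4.450) = 0.6784; e^(−k_2 t) = e^(−0.383×4.450) = 0.1819.
D = 7.959 × (0.6784 − 0.1819) + 1.93 × 0.1819 = 3.952 + 0.3510 = 4.303 mg/L.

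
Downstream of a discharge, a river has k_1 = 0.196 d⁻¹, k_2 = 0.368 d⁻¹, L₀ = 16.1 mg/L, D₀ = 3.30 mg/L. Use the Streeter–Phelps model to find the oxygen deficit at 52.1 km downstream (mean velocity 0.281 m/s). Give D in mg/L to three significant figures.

D ≈ 5.22 mg/L

Travel time t = x/v = 52.1 km / (0.281 m/s) = 52100 m / 0.281 m/s = 185400 s = 2.146 d.
k_1 L₀/(k_2−k_1) = 0.196×16.1/(0.368−0.196) = 3.156/0.1720 = 18.35 mg/L.
e^(−k_1 t) = e^(−0.196×2.146) = 0.6566; e^(−k_2 t) = e^(−0.368×2.146) = 0.4540.
D = 18.35 × (0.6566 − 0.4540) + 3.30 × 0.4540 = 3.718 + 1.498 = 5.216 mg/L.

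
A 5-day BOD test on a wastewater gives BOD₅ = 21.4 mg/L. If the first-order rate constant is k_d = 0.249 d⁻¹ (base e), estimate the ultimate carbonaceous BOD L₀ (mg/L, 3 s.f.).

BOD₅ = L₀(1 − e^(−5k_d)) ⇒ L₀ = BOD₅ / (1 − e^(−5×0.249))
= 21.4 / (1 − 0.2879) = 21.4 / 0.7121 = 30.05 mg/L.

L₀ ≈ 30.1 mg/L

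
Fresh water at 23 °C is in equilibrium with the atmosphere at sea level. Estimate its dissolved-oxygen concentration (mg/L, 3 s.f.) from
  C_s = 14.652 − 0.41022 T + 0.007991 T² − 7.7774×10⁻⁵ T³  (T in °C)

C_s = 14.652 − 0.41022×23 + 0.007991×23² − 7.7774×10⁻⁵×23³ = 8.498 mg/L.

C_s ≈ 8.50 mg/L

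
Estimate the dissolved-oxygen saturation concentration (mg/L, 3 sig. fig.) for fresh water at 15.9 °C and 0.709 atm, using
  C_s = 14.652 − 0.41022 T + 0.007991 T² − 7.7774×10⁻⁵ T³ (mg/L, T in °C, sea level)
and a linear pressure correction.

At sea level: C_s = 14.652 − 0.41022×15.9 + 0.007991×15.9² − 7.7774×10⁻⁵×15.9³ = 9.837 mg/L.
Pressure correction: C_s' = 9.837 × 0.709 = 6.974 mg/L.

C_s ≈ 6.97 mg/L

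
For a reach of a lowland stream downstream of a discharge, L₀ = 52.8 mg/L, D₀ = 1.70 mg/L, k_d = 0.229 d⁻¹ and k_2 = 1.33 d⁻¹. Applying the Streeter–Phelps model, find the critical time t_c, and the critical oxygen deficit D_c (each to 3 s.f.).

t_c = [1/(k_2−k_d)] ln[(k_2/k_d)(1 − D₀(k_2−k_d)/(k_d L₀))]
= [1/(1.33−0.229)] ln[(1.33/0.229)(1 − 1.70×1.101/(0.229×52.8))]
= (1/1.101) ln[5.808 × 0.8452] = 0.9083 × ln(4.909) = 0.9083 × 1.591 = 1.445 d.
L(t_c) = L₀ e^(−k_d t_c) = 52.8 × 0.7183 = 37.92 mg/L, and at the critical point k_2 D_c = k_d L, so D_c = (0.229/1.33) × 37.92 = 6.530 mg/L.

t_c ≈ 1.45 d; D_c ≈ 6.53 mg/L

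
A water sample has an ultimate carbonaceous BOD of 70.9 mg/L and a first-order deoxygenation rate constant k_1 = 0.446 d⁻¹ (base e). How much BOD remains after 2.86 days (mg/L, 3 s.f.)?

L ≈ 19.8 mg/L

L_t = L₀ e^(−k_1 t) = 70.9 × e^(−0.446×2.86) = 70.9 × 0.2793 = 19.80 mg/L.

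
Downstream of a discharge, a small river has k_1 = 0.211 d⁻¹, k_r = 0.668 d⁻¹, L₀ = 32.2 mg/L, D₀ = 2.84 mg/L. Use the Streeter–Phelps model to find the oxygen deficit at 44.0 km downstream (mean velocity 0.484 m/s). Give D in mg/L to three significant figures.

D ≈ 5.95 mg/L

Travel time t = x/v = 44.0 km / (0.484 m/s) = 44000 m / 0.484 m/s = 90910 s = 1.052 d.
k_1 L₀/(k_r−k_1) = 0.211×32.2/(0.668−0.211) = 6.794/0.4570 = 14.87 mg/L.
e^(−k_1 t) = e^(−0.211×1.052) = 0.8009; e^(−k_r t) = e^(−0.668×1.052) = 0.4952.
D = 14.87 × (0.8009 − 0.4952) + 2.84 × 0.4952 = 4.545 + 1.406 = 5.952 mg/L.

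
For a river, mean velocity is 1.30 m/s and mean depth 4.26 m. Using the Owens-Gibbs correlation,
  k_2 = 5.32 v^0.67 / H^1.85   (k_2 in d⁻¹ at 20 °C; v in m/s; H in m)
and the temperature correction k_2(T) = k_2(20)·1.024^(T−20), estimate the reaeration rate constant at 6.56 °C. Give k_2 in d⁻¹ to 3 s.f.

k_2 ≈ 0.316 d⁻¹

k_2(20) = 5.32 × 1.30^0.67 / 4.26^1.85 = 5.32 × 1.192 / 14.60 = 0.4344 d⁻¹.
k_2(6.56) = 0.4344 × 1.024^(6.56−20) = 0.4344 × 0.7271 = 0.3158 d⁻¹.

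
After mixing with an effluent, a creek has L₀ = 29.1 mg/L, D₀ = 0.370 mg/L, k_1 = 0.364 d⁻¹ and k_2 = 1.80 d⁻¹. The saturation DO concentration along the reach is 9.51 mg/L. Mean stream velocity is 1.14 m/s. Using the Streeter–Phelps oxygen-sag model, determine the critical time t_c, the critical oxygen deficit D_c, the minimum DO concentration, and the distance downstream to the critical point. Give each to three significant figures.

With k_2/k_1 = 4.945 and 1 − D₀(k_2−k_1)/(k_1 L₀) = 0.9498,
t_c = ln(4.945 × 0.9498) / (1.80 − 0.364) = ln(4.697) / 1.436 = 1.547/1.436 = 1.077 d.
D_c = (k_1/k_2) L₀ e^(−k_1 t_c) = (0.364/1.80) × 29.1 × e^(−0.364×1.077) = 0.2022 × 29.1 × 0.6756 = 3.976 mg/L.
Minimum DO = C_s − D_c = 9.51 − 3.976 = 5.534 mg/L.
x_c = v t_c = 1.14 m/s × 1.077 d × 86400 s/d = 106100 m ≈ 106 km.

t_c ≈ 1.08 d; D_c ≈ 3.98 mg/L; min DO ≈ 5.53 mg/L; x_c ≈ 106 km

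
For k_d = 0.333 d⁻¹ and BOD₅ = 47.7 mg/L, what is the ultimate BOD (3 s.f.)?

L₀ ≈ 58.8 mg/L

BOD₅ = L₀(1 − e^(−5k_d)) ⇒ L₀ = BOD₅ / (1 − e^(−5×0.333))
= 47.7 / (1 − 0.1892) = 47.7 / 0.8108 = 58.83 mg/L.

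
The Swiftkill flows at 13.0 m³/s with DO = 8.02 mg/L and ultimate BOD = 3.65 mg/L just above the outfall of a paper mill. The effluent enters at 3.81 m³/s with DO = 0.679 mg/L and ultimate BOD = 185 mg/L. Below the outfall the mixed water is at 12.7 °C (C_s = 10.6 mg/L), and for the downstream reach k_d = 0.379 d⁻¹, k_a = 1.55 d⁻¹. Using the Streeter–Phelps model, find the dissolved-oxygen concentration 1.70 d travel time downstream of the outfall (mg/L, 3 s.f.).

DO ≈ 3.73 mg/L

Mixed DO = (13.0×8.02 + 3.81×0.679)/(13.0+3.81) = 106.8/16.81 = 6.356 mg/L.
Mixed L₀ = (13.0×3.65 + 3.81×185)/(16.81) = 752.3/16.81 = 44.75 mg/L.
Initial deficit D₀ = C_s − DO₀ = 10.6 − 6.356 = 4.244 mg/L.
D(1.70) = [0.379×44.75/(1.55−0.379)](e^(−0.379×1.70) − e^(−1.55×1.70)) + 4.244 e^(−1.55×1.70)
= 14.48 × (0.5250 − 0.07172) + 4.244 × 0.07172 = 6.870 mg/L.
DO = 10.6 − 6.870 = 3.730 mg/L.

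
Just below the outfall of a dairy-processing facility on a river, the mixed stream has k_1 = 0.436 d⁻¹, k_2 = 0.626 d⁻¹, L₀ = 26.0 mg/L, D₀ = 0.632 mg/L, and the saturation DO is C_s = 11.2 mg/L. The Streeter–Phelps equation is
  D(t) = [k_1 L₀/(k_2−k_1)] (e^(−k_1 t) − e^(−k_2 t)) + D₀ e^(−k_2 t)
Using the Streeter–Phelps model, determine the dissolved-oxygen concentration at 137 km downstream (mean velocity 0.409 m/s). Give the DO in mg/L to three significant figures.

DO ≈ 5.41 mg/L

Travel time t = x/v = 137 km / (0.409 m/s) = 137000 m / 0.409 m/s = 335000 s = 3.877 d.
k_1 L₀/(k_2−k_1) = 0.436×26.0/(0.626−0.436) = 11.34/0.1900 = 59.66 mg/L.
e^(−k_1 t) = e^(−0.436×3.877) = 0.1845; e^(−k_2 t) = e^(−0.626×3.877) = 0.08831.
D = 59.66 × (0.1845 − 0.08831) + 0.632 × 0.08831 = 5.737 + 0.05581 = 5.793 mg/L.
DO = C_s − D = 11.2 − 5.793 = 5.407 mg/L.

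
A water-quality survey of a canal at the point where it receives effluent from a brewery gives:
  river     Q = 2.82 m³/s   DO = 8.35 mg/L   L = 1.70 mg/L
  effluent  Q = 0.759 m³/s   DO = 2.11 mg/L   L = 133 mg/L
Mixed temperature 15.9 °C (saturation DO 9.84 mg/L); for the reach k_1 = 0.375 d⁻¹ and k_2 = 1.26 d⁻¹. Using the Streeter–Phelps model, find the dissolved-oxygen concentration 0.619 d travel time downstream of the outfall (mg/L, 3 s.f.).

Mixed DO = (2.82×8.35 + 0.759×2.11)/(2.82+0.759) = 25.15/3.579 = 7.027 mg/L.
Mixed L₀ = (2.82×1.70 + 0.759×133)/(3.579) = 105.7/3.579 = 29.54 mg/L.
Initial deficit D₀ = C_s − DO₀ = 9.84 − 7.027 = 2.813 mg/L.
D(0.619) = [0.375×29.54/(1.26−0.375)](e^(−0.375×0.619) − e^(−1.26×0.619)) + 2.813 e^(−1.26×0.619)
= 12.52 × (0.7928 − 0.4584) + 2.813 × 0.4584 = 5.476 mg/L.
DO = 9.84 − 5.476 = 4.364 mg/L.

DO ≈ 4.36 mg/L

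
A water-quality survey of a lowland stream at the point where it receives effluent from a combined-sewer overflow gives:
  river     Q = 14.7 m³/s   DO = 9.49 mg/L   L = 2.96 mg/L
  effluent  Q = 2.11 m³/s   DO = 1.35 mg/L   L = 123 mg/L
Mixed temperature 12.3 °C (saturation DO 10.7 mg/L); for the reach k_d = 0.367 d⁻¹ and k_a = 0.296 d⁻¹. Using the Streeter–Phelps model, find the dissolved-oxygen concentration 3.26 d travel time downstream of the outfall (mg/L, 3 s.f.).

Mixed DO = (14.7×9.49 + 2.11×1.35)/(14.7+2.11) = 142.4/16.81 = 8.468 mg/L.
Mixed L₀ = (14.7×2.96 + 2.11×123)/(16.81) = 303.0/16.81 = 18.03 mg/L.
Initial deficit D₀ = C_s − DO₀ = 10.7 − 8.468 = 2.232 mg/L.
D(3.26) = [0.367×18.03/(0.296−0.367)](e^(−0.367×3.26) − e^(−0.296×3.26)) + 2.232 e^(−0.296×3.26)
= -93.18 × (0.3023 − 0.3810) + 2.232 × 0.3810 = 8.186 mg/L.
DO = 10.7 − 8.186 = 2.514 mg/L.

DO ≈ 2.51 mg/L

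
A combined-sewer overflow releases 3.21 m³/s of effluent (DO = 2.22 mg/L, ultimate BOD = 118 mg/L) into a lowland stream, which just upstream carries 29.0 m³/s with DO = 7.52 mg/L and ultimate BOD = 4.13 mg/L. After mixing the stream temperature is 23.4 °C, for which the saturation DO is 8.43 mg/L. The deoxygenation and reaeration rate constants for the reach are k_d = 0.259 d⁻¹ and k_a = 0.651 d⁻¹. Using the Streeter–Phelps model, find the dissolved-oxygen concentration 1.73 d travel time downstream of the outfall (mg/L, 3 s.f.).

DO ≈ 4.75 mg/L

Mixed DO = (29.0×7.52 + 3.21×2.22)/(29.0+3.21) = 225.2/32.21 = 6.992 mg/L.
Mixed L₀ = (29.0×4.13 + 3.21×118)/(32.21) = 498.5/32.21 = 15.48 mg/L.
Initial deficit D₀ = C_s − DO₀ = 8.43 − 6.992 = 1.438 mg/L.
D(1.73) = [0.259×15.48/(0.651−0.259)](e^(−0.259×1.73) − e^(−0.651×1.73)) + 1.438 e^(−0.651×1.73)
= 10.23 × (0.6389 − 0.3243) + 1.438 × 0.3243 = 3.684 mg/L.
DO = 8.43 − 3.684 = 4.746 mg/L.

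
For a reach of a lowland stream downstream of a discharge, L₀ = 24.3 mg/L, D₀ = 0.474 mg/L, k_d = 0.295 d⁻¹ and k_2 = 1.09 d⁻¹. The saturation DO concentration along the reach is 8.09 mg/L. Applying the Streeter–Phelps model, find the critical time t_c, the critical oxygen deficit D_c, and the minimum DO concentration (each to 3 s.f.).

At the critical point dD/dt = 0, so k_d L₀ e^(−k_d t) = k_2 D. Substituting D(t) from the Streeter–Phelps equation and solving for t gives
t_c = ln[(k_2/k_d)(1 − D₀(k_2−k_d)/(k_d L₀))] / (k_2−k_d).
Here k_2−k_d = 0.7950 d⁻¹ and 1 − D₀(k_2−k_d)/(k_d L₀) = 1 − 0.474×0.7950/(0.295×24.3) = 0.9474, so
t_c = ln(3.695 × 0.9474) / 0.7950 = 1.253 / 0.7950 = 1.576 d.
L(t_c) = L₀ e^(−k_d t_c) = 24.3 × 0.6282 = 15.26 mg/L, and at the critical point k_2 D_c = k_d L, so D_c = (0.295/1.09) × 15.26 = 4.131 mg/L.
Minimum DO = C_s − D_c = 8.09 − 4.131 = 3.959 mg/L.

t_c ≈ 1.58 d; D_c ≈ 4.13 mg/L; min DO ≈ 3.96 mg/L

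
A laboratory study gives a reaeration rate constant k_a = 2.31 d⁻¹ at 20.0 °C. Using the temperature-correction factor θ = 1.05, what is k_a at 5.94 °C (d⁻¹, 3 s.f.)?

k_a(T₂) = k_a(T₁) · θ^(T₂−T₁) = 2.31 × 1.05^(5.94−20.0)
= 2.31 × 1.05^-14.1 = 2.31 × 0.5036 = 1.163 d⁻¹.

k_a ≈ 1.16 d⁻¹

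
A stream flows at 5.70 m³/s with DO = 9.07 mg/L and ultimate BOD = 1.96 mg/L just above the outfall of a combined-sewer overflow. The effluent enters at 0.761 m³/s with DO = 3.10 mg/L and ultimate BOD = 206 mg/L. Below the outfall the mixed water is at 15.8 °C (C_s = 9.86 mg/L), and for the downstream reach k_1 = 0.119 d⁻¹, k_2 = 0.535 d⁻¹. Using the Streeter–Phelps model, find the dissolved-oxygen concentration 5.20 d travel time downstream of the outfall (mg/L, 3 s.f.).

Mixed DO = (5.70×9.07 + 0.761×3.10)/(5.70+0.761) = 54.06/6.461 = 8.367 mg/L.
Mixed L₀ = (5.70×1.96 + 0.761×206)/(6.461) = 167.9/6.461 = 25.99 mg/L.
Initial deficit D₀ = C_s − DO₀ = 9.86 − 8.367 = 1.493 mg/L.
D(5.20) = [0.119×25.99/(0.535−0.119)](e^(−0.119×5.20) − e^(−0.535×5.20)) + 1.493 e^(−0.535×5.20)
= 7.435 × (0.5386 − 0.06191) + 1.493 × 0.06191 = 3.637 mg/L.
DO = 9.86 − 3.637 = 6.223 mg/L.

DO ≈ 6.22 mg/L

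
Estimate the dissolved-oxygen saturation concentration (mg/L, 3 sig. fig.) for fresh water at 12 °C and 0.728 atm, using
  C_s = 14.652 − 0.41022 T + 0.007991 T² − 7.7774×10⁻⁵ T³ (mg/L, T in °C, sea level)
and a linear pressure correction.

At sea level: C_s = 14.652 − 0.41022×12 + 0.007991×12² − 7.7774×10⁻⁵×12³ = 10.75 mg/L.
Pressure correction: C_s' = 10.75 × 0.728 = 7.823 mg/L.

C_s ≈ 7.82 mg/L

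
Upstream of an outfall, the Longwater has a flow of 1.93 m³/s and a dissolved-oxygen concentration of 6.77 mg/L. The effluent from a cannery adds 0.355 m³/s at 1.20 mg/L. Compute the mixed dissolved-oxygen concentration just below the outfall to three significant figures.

Flow-weighted mixing: C = (Q_r C_r + Q_w C_w)/(Q_r + Q_w)
= (1.93×6.77 + 0.355×1.20)/(1.93 + 0.355) = 13.49/2.285 = 5.905 mg/L.

5.90 mg/L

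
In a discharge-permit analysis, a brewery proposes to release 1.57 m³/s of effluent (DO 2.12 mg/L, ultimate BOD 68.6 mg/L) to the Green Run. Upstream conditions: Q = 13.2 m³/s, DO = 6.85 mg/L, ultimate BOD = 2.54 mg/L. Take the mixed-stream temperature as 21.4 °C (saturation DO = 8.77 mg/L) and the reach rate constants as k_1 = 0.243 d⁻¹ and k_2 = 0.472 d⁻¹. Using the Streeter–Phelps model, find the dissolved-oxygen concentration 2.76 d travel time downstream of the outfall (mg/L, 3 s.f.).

Mixed DO = (13.2×6.85 + 1.57×2.12)/(13.2+1.57) = 93.75/14.77 = 6.347 mg/L.
Mixed L₀ = (13.2×2.54 + 1.57×68.6)/(14.77) = 141.2/14.77 = 9.562 mg/L.
Initial deficit D₀ = C_s − DO₀ = 8.77 − 6.347 = 2.423 mg/L.
D(2.76) = [0.243×9.562/(0.472−0.243)](e^(−0.243×2.76) − e^(−0.472×2.76)) + 2.423 e^(−0.472×2.76)
= 10.15 × (0.5114 − 0.2718) + 2.423 × 0.2718 = 3.089 mg/L.
DO = 8.77 − 3.089 = 5.681 mg/L.

DO ≈ 5.68 mg/L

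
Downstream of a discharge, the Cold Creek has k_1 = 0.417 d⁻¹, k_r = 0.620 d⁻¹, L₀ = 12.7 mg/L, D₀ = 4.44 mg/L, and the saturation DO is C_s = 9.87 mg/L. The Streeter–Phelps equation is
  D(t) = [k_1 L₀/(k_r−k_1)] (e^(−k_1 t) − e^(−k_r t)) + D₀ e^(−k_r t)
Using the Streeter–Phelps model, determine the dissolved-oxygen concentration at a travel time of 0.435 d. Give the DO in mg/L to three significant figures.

DO ≈ 4.64 mg/L

k_1 L₀/(k_r−k_1) = 0.417×12.7/(0.620−0.417) = 5.296/0.2030 = 26.09 mg/L.
e^(−k_1 t) = e^(−0.417×0.4350) = 0.8341; e^(−k_r t) = e^(−0.620×0.4350) = 0.7636.
D = 26.09 × (0.8341 − 0.7636) + 4.44 × 0.7636 = 1.839 + 3.390 = 5.230 mg/L.
DO = C_s − D = 9.87 − 5.230 = 4.640 mg/L.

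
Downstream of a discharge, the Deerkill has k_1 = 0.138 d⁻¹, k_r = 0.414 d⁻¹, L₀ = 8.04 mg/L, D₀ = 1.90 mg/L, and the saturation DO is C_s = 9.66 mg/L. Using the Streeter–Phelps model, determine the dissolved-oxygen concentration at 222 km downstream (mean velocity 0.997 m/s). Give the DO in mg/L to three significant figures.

DO ≈ 7.57 mg/L

Travel time t = x/v = 222 km / (0.997 m/s) = 222000 m / 0.997 m/s = 222700 s = 2.577 d.
k_1 L₀/(k_r−k_1) = 0.138×8.04/(0.414−0.138) = 1.110/0.2760 = 4.020 mg/L.
e^(−k_1 t) = e^(−0.138×2.577) = 0.7007; e^(−k_r t) = e^(−0.414×2.577) = 0.3441.
D = 4.020 × (0.7007 − 0.3441) + 1.90 × 0.3441 = 1.434 + 0.6537 = 2.087 mg/L.
DO = C_s − D = 9.66 − 2.087 = 7.573 mg/L.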